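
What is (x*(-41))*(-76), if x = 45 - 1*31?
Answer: 43624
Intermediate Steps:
x = 14 (x = 45 - 31 = 14)
(x*(-41))*(-76) = (14*(-41))*(-76) = -574*(-76) = 43624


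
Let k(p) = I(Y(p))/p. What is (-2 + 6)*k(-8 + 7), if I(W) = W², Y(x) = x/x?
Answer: -4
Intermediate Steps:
Y(x) = 1
k(p) = 1/p (k(p) = 1²/p = 1/p)
(-2 + 6)*k(-8 + 7) = (-2 + 6)/(-8 + 7) = 4/(-1) = 4*(-1) = -4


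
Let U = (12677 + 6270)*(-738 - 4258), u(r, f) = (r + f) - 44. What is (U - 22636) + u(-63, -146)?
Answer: -94682101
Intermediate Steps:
u(r, f) = -44 + f + r (u(r, f) = (f + r) - 44 = -44 + f + r)
U = -94659212 (U = 18947*(-4996) = -94659212)
(U - 22636) + u(-63, -146) = (-94659212 - 22636) + (-44 - 146 - 63) = -94681848 - 253 = -94682101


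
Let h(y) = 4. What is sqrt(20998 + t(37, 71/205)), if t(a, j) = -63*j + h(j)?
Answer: sqrt(881692085)/205 ≈ 144.85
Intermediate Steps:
t(a, j) = 4 - 63*j (t(a, j) = -63*j + 4 = 4 - 63*j)
sqrt(20998 + t(37, 71/205)) = sqrt(20998 + (4 - 4473/205)) = sqrt(20998 - 3653/205) = sqrt(4300937/205) = sqrt(881692085)/205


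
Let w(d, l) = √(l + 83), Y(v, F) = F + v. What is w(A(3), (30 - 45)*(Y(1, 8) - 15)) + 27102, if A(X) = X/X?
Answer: 27102 + √173 ≈ 27115.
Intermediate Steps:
A(X) = 1
w(d, l) = √(83 + l)
w(A(3), (30 - 45)*(Y(1, 8) - 15)) + 27102 = √(83 + (30 - 45)*((8 + 1) - 15)) + 27102 = √(83 - 15*(9 - 15)) + 27102 = √(83 - 15*(-6)) + 27102 = √(83 + 90) + 27102 = √173 + 27102 = 27102 + √173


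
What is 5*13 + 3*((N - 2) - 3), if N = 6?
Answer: 68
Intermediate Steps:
5*13 + 3*((N - 2) - 3) = 5*13 + 3*((6 - 2) - 3) = 65 + 3*(4 - 3) = 65 + 3*1 = 65 + 3 = 68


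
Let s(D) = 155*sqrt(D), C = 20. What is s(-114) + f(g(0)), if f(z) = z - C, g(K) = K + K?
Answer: -20 + 155*I*sqrt(114) ≈ -20.0 + 1654.9*I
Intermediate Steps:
g(K) = 2*K
f(z) = -20 + z (f(z) = z - 1*20 = z - 20 = -20 + z)
s(-114) + f(g(0)) = 155*sqrt(-114) + (-20 + 2*0) = 155*(I*sqrt(114)) + (-20 + 0) = 155*I*sqrt(114) - 20 = -20 + 155*I*sqrt(114)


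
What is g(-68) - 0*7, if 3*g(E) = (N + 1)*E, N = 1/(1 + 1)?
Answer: -34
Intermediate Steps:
N = 1/2 ≈ 0.50000
g(E) = E/2 (g(E) = ((1/2 + 1)*E)/3 = (3*E/2)/3 = E/2)
g(-68) - 0*7 = (1/2)*(-68) - 0*7 = -34 - 1*0 = -34 + 0 = -34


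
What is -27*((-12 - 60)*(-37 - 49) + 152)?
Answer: -171288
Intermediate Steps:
-27*((-12 - 60)*(-37 - 49) + 152) = -27*(-72*(-86) + 152) = -27*(6192 + 152) = -27*6344 = -171288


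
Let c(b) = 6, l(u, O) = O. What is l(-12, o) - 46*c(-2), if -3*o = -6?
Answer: -274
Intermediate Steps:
o = 2 (o = -⅓*(-6) = 2)
l(-12, o) - 46*c(-2) = 2 - 46*6 = 2 - 276 = -274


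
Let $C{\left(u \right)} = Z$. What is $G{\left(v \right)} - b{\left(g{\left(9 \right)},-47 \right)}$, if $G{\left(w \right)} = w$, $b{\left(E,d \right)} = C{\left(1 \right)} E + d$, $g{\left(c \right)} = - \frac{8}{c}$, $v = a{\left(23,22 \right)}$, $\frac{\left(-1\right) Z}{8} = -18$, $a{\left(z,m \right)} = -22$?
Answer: $153$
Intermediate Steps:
$Z = 144$ ($Z = \left(-8\right) \left(-18\right) = 144$)
$v = -22$
$C{\left(u \right)} = 144$
$b{\left(E,d \right)} = d + 144 E$ ($b{\left(E,d \right)} = 144 E + d = d + 144 E$)
$G{\left(v \right)} - b{\left(g{\left(9 \right)},-47 \right)} = -22 - \left(-47 + 144 \left(- \frac{8}{9}\right)\right) = -22 - \left(-47 - 128\right) = -22 - -175 = -22 + 175 = 153$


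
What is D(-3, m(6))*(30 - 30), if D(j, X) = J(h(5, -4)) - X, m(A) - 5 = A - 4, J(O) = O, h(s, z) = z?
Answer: 0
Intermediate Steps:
m(A) = 1 + A (m(A) = 5 + (A - 4) = 5 + (-4 + A) = 1 + A)
D(j, X) = -4 - X
D(-3, m(6))*(30 - 30) = (-4 - (1 + 6))*(30 - 30) = (-4 - 1*7)*0 = (-4 - 7)*0 = -11*0 = 0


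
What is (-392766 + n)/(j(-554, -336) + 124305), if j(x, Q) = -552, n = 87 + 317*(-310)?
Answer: -490949/123753 ≈ -3.9672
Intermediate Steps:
n = -98183 (n = 87 - 98270 = -98183)
(-392766 + n)/(j(-554, -336) + 124305) = (-392766 - 98183)/(-552 + 124305) = -490949/123753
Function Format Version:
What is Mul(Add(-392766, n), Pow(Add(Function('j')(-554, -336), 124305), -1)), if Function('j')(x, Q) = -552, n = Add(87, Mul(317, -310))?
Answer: Rational(-490949, 123753) ≈ -3.9672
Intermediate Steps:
n = -98183 (n = Add(87, -98270) = -98183)
Mul(Add(-392766, n), Pow(Add(Function('j')(-554, -336), 124305), -1)) = Mul(Add(-392766, -98183), Pow(Add(-552, 124305), -1)) = Mul(-490949, Pow(123753, -1)) = Mul(-490949, Rational(1, 123753)) = Rational(-490949, 123753)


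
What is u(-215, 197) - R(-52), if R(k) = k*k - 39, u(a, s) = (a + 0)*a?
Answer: 43560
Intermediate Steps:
u(a, s) = a² (u(a, s) = a*a = a²)
R(k) = -39 + k² (R(k) = k² - 39 = -39 + k²)
u(-215, 197) - R(-52) = (-215)² - (-39 + (-52)²) = 46225 - (-39 + 2704) = 46225 - 1*2665 = 46225 - 2665 = 43560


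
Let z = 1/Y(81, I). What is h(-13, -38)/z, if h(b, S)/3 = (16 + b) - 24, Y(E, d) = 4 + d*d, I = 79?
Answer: -393435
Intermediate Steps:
Y(E, d) = 4 + d²
z = 1/6245 (z = 1/(4 + 79²) = 1/(4 + 6241) = 1/6245 ≈ 0.00016013)
h(b, S) = -24 + 3*b (h(b, S) = 3*((16 + b) - 24) = 3*(-8 + b) = -24 + 3*b)
h(-13, -38)/z = (-24 + 3*(-13))/(1/6245) = (-24 - 39)*6245 = -63*6245 = -393435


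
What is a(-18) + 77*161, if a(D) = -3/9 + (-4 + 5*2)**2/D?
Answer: 37184/3 ≈ 12395.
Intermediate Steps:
a(D) = -1/3 + 36/D (a(D) = -3*1/9 + (-4 + 10)**2/D = -1/3 + 6**2/D = -1/3 + 36/D)
a(-18) + 77*161 = (1/3)*(108 - 1*(-18))/(-18) + 77*161 = (1/3)*(-1/18)*(108 + 18) + 12397 = (1/3)*(-1/18)*126 + 12397 = -7/3 + 12397 = 37184/3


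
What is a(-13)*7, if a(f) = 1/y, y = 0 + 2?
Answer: 7/2 ≈ 3.5000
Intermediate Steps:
y = 2
a(f) = 1/2
a(-13)*7 = (1/2)*7 = 7/2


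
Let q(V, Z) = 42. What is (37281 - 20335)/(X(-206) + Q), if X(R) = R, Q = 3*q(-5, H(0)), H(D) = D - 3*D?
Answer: -8473/40 ≈ -211.82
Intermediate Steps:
H(D) = -2*D
Q = 126 (Q = 3*42 = 126)
(37281 - 20335)/(X(-206) + Q) = (37281 - 20335)/(-206 + 126) = 16946/(-80) = 16946*(-1/80) = -8473/40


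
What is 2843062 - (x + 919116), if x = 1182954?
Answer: 740992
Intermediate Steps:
2843062 - (x + 919116) = 2843062 - (1182954 + 919116) = 2843062 - 1*2102070 = 2843062 - 2102070 = 740992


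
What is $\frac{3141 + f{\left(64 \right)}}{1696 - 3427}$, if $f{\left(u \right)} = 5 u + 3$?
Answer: $- \frac{3464}{1731} \approx -2.0012$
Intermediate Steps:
$f{\left(u \right)} = 3 + 5 u$
$\frac{3141 + f{\left(64 \right)}}{1696 - 3427} = \frac{3141 + \left(3 + 5 \cdot 64\right)}{1696 - 3427} = \frac{3141 + \left(3 + 320\right)}{-1731} = \left(3141 + 323\right) \left(- \frac{1}{1731}\right) = 3464 \left(- \frac{1}{1731}\right) = - \frac{3464}{1731}$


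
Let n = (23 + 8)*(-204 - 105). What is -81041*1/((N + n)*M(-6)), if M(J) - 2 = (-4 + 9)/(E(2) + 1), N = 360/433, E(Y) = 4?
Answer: 35090753/12442041 ≈ 2.8203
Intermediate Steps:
N = 360/433 (N = 360*(1/433) = 360/433 ≈ 0.83141)
M(J) = 3 (M(J) = 2 + (-4 + 9)/(4 + 1) = 2 + 5/5 = 2 + 5*(⅕) = 2 + 1 = 3)
n = -9579 (n = 31*(-309) = -9579)
-81041*1/((N + n)*M(-6)) = -81041*1/(3*(360/433 - 9579)) = -81041/((-4147347/433*3)) = -81041/(-12442041/433) = -81041*(-433/12442041) = 35090753/12442041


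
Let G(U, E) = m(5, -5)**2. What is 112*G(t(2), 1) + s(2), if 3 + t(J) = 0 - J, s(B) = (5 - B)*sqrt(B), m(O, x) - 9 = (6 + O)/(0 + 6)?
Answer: 118300/9 + 3*sqrt(2) ≈ 13149.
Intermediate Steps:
m(O, x) = 10 + O/6 (m(O, x) = 9 + (6 + O)/(0 + 6) = 9 + (6 + O)/6 = 9 + (6 + O)*(1/6) = 9 + (1 + O/6) = 10 + O/6)
s(B) = sqrt(B)*(5 - B)
t(J) = -3 - J (t(J) = -3 + (0 - J) = -3 - J)
G(U, E) = 4225/36 (G(U, E) = (10 + (1/6)*5)**2 = (10 + 5/6)**2 = (65/6)**2 = 4225/36)
112*G(t(2), 1) + s(2) = 112*(4225/36) + sqrt(2)*(5 - 1*2) = 118300/9 + sqrt(2)*(5 - 2) = 118300/9 + sqrt(2)*3 = 118300/9 + 3*sqrt(2)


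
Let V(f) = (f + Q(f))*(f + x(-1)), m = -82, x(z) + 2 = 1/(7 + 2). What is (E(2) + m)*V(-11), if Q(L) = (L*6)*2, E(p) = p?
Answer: -1327040/9 ≈ -1.4745e+5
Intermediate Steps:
x(z) = -17/9 (x(z) = -2 + 1/(7 + 2) = -2 + 1/9 = -17/9)
Q(L) = 12*L (Q(L) = (6*L)*2 = 12*L)
V(f) = 13*f*(-17/9 + f) (V(f) = (f + 12*f)*(f - 17/9) = (13*f)*(-17/9 + f) = 13*f*(-17/9 + f))
(E(2) + m)*V(-11) = (2 - 82)*((13/9)*(-11)*(-17 + 9*(-11))) = -1040*(-11)*(-17 - 99)/9 = -1040*(-11)*(-116)/9 = -80*16588/9 = -1327040/9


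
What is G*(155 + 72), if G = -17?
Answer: -3859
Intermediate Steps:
G*(155 + 72) = -17*(155 + 72) = -17*227 = -3859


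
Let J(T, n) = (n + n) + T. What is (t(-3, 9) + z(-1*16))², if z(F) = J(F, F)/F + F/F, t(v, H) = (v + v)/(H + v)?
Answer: 9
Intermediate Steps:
J(T, n) = T + 2*n (J(T, n) = 2*n + T = T + 2*n)
t(v, H) = 2*v/(H + v) (t(v, H) = (2*v)/(H + v) = 2*v/(H + v))
z(F) = 4 (z(F) = (F + 2*F)/F + F/F = (3*F)/F + 1 = 3 + 1 = 4)
(t(-3, 9) + z(-1*16))² = (2*(-3)/(9 - 3) + 4)² = (2*(-3)/6 + 4)² = (2*(-3)*(⅙) + 4)² = (-1 + 4)² = 3² = 9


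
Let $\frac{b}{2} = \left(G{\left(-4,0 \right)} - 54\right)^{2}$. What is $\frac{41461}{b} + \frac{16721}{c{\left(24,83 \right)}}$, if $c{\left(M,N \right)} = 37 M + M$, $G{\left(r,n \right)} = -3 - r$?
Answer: $\frac{65875505}{2561808} \approx 25.714$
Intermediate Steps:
$c{\left(M,N \right)} = 38 M$
$b = 5618$ ($b = 2 \left(\left(-3 - -4\right) - 54\right)^{2} = 2 \left(\left(-3 + 4\right) - 54\right)^{2} = 2 \left(1 - 54\right)^{2} = 2 \left(-53\right)^{2} = 2 \cdot 2809 = 5618$)
$\frac{41461}{b} + \frac{16721}{c{\left(24,83 \right)}} = \frac{41461}{5618} + \frac{16721}{38 \cdot 24} = 41461 \cdot \frac{1}{5618} + \frac{16721}{912} = \frac{41461}{5618} + 16721 \cdot \frac{1}{912} = \frac{41461}{5618} + \frac{16721}{912} = \frac{65875505}{2561808}$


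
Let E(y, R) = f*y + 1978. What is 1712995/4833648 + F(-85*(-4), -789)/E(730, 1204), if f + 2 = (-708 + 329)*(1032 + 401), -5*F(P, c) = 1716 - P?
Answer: 141489236037077/399246829819920 ≈ 0.35439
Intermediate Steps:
F(P, c) = -1716/5 + P/5 (F(P, c) = -(1716 - P)/5 = -1716/5 + P/5)
f = -543109 (f = -2 + (-708 + 329)*(1032 + 401) = -2 - 379*1433 = -2 - 543107 = -543109)
E(y, R) = 1978 - 543109*y (E(y, R) = -543109*y + 1978 = 1978 - 543109*y)
1712995/4833648 + F(-85*(-4), -789)/E(730, 1204) = 1712995/4833648 + (-1716/5 + (-85*(-4))/5)/(1978 - 543109*730) = 1712995*(1/4833648) + (-1716/5 + (⅕)*340)/(1978 - 396469570) = 1712995/4833648 + (-1716/5 + 68)/(-396467592) = 1712995/4833648 - 1376/5*(-1/396467592) = 1712995/4833648 + 172/247792245 = 141489236037077/399246829819920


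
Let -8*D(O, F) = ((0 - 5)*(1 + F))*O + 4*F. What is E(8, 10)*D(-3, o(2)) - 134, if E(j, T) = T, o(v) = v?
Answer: -801/4 ≈ -200.25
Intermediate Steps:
D(O, F) = -F/2 - O*(-5 - 5*F)/8 (D(O, F) = -(((0 - 5)*(1 + F))*O + 4*F)/8 = -((-5*(1 + F))*O + 4*F)/8 = -((-5 - 5*F)*O + 4*F)/8 = -(O*(-5 - 5*F) + 4*F)/8 = -(4*F + O*(-5 - 5*F))/8 = -F/2 - O*(-5 - 5*F)/8)
E(8, 10)*D(-3, o(2)) - 134 = 10*(-½*2 + (5/8)*(-3) + (5/8)*2*(-3)) - 134 = 10*(-1 - 15/8 - 15/4) - 134 = 10*(-53/8) - 134 = -265/4 - 134 = -801/4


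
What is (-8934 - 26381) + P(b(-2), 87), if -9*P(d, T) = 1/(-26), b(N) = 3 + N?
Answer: -8263709/234 ≈ -35315.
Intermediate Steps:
P(d, T) = 1/234 (P(d, T) = -1/9/(-26) = -1/9*(-1/26) = 1/234)
(-8934 - 26381) + P(b(-2), 87) = (-8934 - 26381) + 1/234 = -35315 + 1/234 = -8263709/234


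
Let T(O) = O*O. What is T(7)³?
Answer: 117649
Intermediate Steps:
T(O) = O²
T(7)³ = (7²)³ = 49³ = 117649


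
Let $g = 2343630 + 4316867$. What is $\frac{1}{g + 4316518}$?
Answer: $\frac{1}{10977015} \approx 9.1099 \cdot 10^{-8}$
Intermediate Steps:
$g = 6660497$
$\frac{1}{g + 4316518} = \frac{1}{6660497 + 4316518} = \frac{1}{10977015}$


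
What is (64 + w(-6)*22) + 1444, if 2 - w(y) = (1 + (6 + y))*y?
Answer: 1684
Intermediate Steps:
w(y) = 2 - y*(7 + y) (w(y) = 2 - (1 + (6 + y))*y = 2 - (7 + y)*y = 2 - y*(7 + y))
(64 + w(-6)*22) + 1444 = (64 + (2 - 1*(-6)**2 - 7*(-6))*22) + 1444 = (64 + (2 - 1*36 + 42)*22) + 1444 = (64 + (2 - 36 + 42)*22) + 1444 = (64 + 8*22) + 1444 = (64 + 176) + 1444 = 240 + 1444 = 1684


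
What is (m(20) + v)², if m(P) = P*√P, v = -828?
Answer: 693584 - 66240*√5 ≈ 5.4547e+5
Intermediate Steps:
m(P) = P^(3/2)
(m(20) + v)² = (20^(3/2) - 828)² = (40*√5 - 828)² = (-828 + 40*√5)²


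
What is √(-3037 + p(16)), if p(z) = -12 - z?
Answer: I*√3065 ≈ 55.362*I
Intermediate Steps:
√(-3037 + p(16)) = √(-3037 + (-12 - 1*16)) = √(-3037 + (-12 - 16)) = √(-3037 - 28) = √(-3065) = I*√3065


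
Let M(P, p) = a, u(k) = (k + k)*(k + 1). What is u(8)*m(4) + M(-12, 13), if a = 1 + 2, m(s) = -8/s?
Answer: -285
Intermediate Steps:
u(k) = 2*k*(1 + k) (u(k) = (2*k)*(1 + k) = 2*k*(1 + k))
a = 3
M(P, p) = 3
u(8)*m(4) + M(-12, 13) = (2*8*(1 + 8))*(-8/4) + 3 = (2*8*9)*(-8*1/4) + 3 = 144*(-2) + 3 = -288 + 3 = -285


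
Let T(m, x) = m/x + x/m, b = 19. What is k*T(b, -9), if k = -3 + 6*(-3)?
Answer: 3094/57 ≈ 54.281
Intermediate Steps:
k = -21 (k = -3 - 18 = -21)
k*T(b, -9) = -21*(19/(-9) - 9/19) = -21*(19*(-⅑) - 9*1/19) = -21*(-19/9 - 9/19) = -21*(-442/171) = 3094/57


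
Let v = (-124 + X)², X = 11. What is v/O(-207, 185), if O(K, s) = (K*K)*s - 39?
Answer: 12769/7927026 ≈ 0.0016108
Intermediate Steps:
O(K, s) = -39 + s*K² (O(K, s) = K²*s - 39 = s*K² - 39 = -39 + s*K²)
v = 12769 (v = (-124 + 11)² = (-113)² = 12769)
v/O(-207, 185) = 12769/(-39 + 185*(-207)²) = 12769/(-39 + 185*42849) = 12769/(-39 + 7927065) = 12769/7927026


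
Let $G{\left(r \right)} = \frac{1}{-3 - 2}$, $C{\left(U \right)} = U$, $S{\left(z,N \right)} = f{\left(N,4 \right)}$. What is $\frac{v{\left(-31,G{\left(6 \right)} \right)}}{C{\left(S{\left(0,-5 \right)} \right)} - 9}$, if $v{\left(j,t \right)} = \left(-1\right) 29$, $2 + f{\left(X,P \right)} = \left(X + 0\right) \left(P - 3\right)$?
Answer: $\frac{29}{16} \approx 1.8125$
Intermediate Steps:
$f{\left(X,P \right)} = -2 + X \left(-3 + P\right)$ ($f{\left(X,P \right)} = -2 + \left(X + 0\right) \left(P - 3\right) = -2 + X \left(-3 + P\right)$)
$S{\left(z,N \right)} = -2 + N$ ($S{\left(z,N \right)} = -2 - 3 N + 4 N = -2 + N$)
$G{\left(r \right)} = - \frac{1}{5}$ ($G{\left(r \right)} = \frac{1}{-5} = - \frac{1}{5}$)
$v{\left(j,t \right)} = -29$
$\frac{v{\left(-31,G{\left(6 \right)} \right)}}{C{\left(S{\left(0,-5 \right)} \right)} - 9} = - \frac{29}{\left(-2 - 5\right) - 9} = - \frac{29}{-7 - 9} = - \frac{29}{-16} = \left(-29\right) \left(- \frac{1}{16}\right) = \frac{29}{16}$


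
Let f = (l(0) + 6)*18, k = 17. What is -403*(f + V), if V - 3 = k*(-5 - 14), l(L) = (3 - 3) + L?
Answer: 85436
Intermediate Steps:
l(L) = L (l(L) = 0 + L = L)
f = 108 (f = (0 + 6)*18 = 6*18 = 108)
V = -320 (V = 3 + 17*(-5 - 14) = 3 + 17*(-19) = 3 - 323 = -320)
-403*(f + V) = -403*(108 - 320) = -403*(-212) = 85436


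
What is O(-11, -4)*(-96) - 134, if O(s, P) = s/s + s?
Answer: 826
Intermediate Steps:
O(s, P) = 1 + s
O(-11, -4)*(-96) - 134 = (1 - 11)*(-96) - 134 = -10*(-96) - 134 = 960 - 134 = 826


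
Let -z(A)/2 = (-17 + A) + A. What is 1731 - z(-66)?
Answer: 1433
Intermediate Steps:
z(A) = 34 - 4*A (z(A) = -2*((-17 + A) + A) = -2*(-17 + 2*A) = 34 - 4*A)
1731 - z(-66) = 1731 - (34 - 4*(-66)) = 1731 - (34 + 264) = 1731 - 1*298 = 1731 - 298 = 1433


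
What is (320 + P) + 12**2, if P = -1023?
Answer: -559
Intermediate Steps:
(320 + P) + 12**2 = (320 - 1023) + 12**2 = -703 + 144 = -559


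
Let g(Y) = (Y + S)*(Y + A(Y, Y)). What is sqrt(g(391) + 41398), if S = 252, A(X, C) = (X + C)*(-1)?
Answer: 3*I*sqrt(23335) ≈ 458.27*I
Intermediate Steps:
A(X, C) = -C - X (A(X, C) = (C + X)*(-1) = -C - X)
g(Y) = -Y*(252 + Y) (g(Y) = (Y + 252)*(Y + (-Y - Y)) = (252 + Y)*(Y - 2*Y) = (252 + Y)*(-Y) = -Y*(252 + Y))
sqrt(g(391) + 41398) = sqrt(391*(-252 - 1*391) + 41398) = sqrt(391*(-252 - 391) + 41398) = sqrt(391*(-643) + 41398) = sqrt(-251413 + 41398) = sqrt(-210015) = 3*I*sqrt(23335)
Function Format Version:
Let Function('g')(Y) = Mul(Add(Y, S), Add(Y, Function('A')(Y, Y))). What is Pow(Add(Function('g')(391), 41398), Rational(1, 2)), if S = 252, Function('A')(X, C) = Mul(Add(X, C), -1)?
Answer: Mul(3, I, Pow(23335, Rational(1, 2))) ≈ Mul(458.27, I)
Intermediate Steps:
Function('A')(X, C) = Add(Mul(-1, C), Mul(-1, X)) (Function('A')(X, C) = Mul(Add(C, X), -1) = Add(Mul(-1, C), Mul(-1, X)))
Function('g')(Y) = Mul(-1, Y, Add(252, Y)) (Function('g')(Y) = Mul(Add(Y, 252), Add(Y, Add(Mul(-1, Y), Mul(-1, Y)))) = Mul(Add(252, Y), Add(Y, Mul(-2, Y))) = Mul(Add(252, Y), Mul(-1, Y)) = Mul(-1, Y, Add(252, Y)))
Pow(Add(Function('g')(391), 41398), Rational(1, 2)) = Pow(Add(Mul(391, Add(-252, Mul(-1, 391))), 41398), Rational(1, 2)) = Pow(Add(Mul(391, Add(-252, -391)), 41398), Rational(1, 2)) = Pow(Add(Mul(391, -643), 41398), Rational(1, 2)) = Pow(Add(-251413, 41398), Rational(1, 2)) = Pow(-210015, Rational(1, 2)) = Mul(3, I, Pow(23335, Rational(1, 2)))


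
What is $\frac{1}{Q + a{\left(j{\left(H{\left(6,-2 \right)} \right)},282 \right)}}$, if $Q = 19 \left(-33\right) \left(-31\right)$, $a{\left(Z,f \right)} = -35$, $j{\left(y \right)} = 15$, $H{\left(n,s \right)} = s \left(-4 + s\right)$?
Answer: $\frac{1}{19402} \approx 5.1541 \cdot 10^{-5}$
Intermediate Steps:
$Q = 19437$ ($Q = \left(-627\right) \left(-31\right) = 19437$)
$\frac{1}{Q + a{\left(j{\left(H{\left(6,-2 \right)} \right)},282 \right)}} = \frac{1}{19437 - 35} = \frac{1}{19402}$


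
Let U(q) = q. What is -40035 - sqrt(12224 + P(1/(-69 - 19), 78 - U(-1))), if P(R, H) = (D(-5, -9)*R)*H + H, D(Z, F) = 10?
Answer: -40035 - sqrt(5950307)/22 ≈ -40146.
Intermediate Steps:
P(R, H) = H + 10*H*R (P(R, H) = (10*R)*H + H = 10*H*R + H = H + 10*H*R)
-40035 - sqrt(12224 + P(1/(-69 - 19), 78 - U(-1))) = -40035 - sqrt(12224 + (78 - 1*(-1))*(1 + 10/(-69 - 19))) = -40035 - sqrt(12224 + (78 + 1)*(1 + 10/(-88))) = -40035 - sqrt(12224 + 79*(1 + 10*(-1/88))) = -40035 - sqrt(12224 + 79*(1 - 5/44)) = -40035 - sqrt(12224 + 79*(39/44)) = -40035 - sqrt(12224 + 3081/44) = -40035 - sqrt(540937/44) = -40035 - sqrt(5950307)/22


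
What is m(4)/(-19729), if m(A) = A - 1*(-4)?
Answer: -8/19729 ≈ -0.00040549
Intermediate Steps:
m(A) = 4 + A (m(A) = A + 4 = 4 + A)
m(4)/(-19729) = (4 + 4)/(-19729) = 8*(-1/19729) = -8/19729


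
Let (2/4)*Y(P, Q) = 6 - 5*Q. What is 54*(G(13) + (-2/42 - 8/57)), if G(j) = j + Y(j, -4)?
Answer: 465480/133 ≈ 3499.9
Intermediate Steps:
Y(P, Q) = 12 - 10*Q (Y(P, Q) = 2*(6 - 5*Q) = 12 - 10*Q)
G(j) = 52 + j (G(j) = j + (12 - 10*(-4)) = j + (12 + 40) = j + 52 = 52 + j)
54*(G(13) + (-2/42 - 8/57)) = 54*((52 + 13) + (-2/42 - 8/57)) = 54*(65 + (-2*1/42 - 8*1/57)) = 54*(65 + (-1/21 - 8/57)) = 54*(65 - 25/133) = 54*(8620/133) = 465480/133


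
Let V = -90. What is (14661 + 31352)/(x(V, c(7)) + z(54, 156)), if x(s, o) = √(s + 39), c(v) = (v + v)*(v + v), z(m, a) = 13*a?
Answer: 31104788/1370945 - 46013*I*√51/4112835 ≈ 22.689 - 0.079896*I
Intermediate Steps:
c(v) = 4*v² (c(v) = (2*v)*(2*v) = 4*v²)
x(s, o) = √(39 + s)
(14661 + 31352)/(x(V, c(7)) + z(54, 156)) = (14661 + 31352)/(√(39 - 90) + 13*156) = 46013/(√(-51) + 2028) = 46013/(I*√51 + 2028) = 46013/(2028 + I*√51)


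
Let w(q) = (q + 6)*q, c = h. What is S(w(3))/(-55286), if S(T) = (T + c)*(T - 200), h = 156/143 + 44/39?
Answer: 2168555/23717694 ≈ 0.091432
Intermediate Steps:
h = 952/429 (h = 156*(1/143) + 44*(1/39) = 12/11 + 44/39 = 952/429 ≈ 2.2191)
c = 952/429 ≈ 2.2191
w(q) = q*(6 + q) (w(q) = (6 + q)*q = q*(6 + q))
S(T) = (-200 + T)*(952/429 + T) (S(T) = (T + 952/429)*(T - 200) = (952/429 + T)*(-200 + T) = (-200 + T)*(952/429 + T))
S(w(3))/(-55286) = (-190400/429 + (3*(6 + 3))² - 84848*(6 + 3)/143)/(-55286) = (-190400/429 + (3*9)² - 84848*9/143)*(-1/55286) = (-190400/429 + 27² - 84848/429*27)*(-1/55286) = (-190400/429 + 729 - 763632/143)*(-1/55286) = -2168555/429*(-1/55286) = 2168555/23717694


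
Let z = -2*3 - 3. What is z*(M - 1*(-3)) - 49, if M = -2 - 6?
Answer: -4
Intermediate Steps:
M = -8
z = -9 (z = -6 - 3 = -9)
z*(M - 1*(-3)) - 49 = -9*(-8 - 1*(-3)) - 49 = -9*(-8 + 3) - 49 = -9*(-5) - 49 = 45 - 49 = -4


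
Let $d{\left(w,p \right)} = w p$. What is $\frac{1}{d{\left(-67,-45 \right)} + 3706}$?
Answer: $\frac{1}{6721} \approx 0.00014879$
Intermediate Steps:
$d{\left(w,p \right)} = p w$
$\frac{1}{d{\left(-67,-45 \right)} + 3706} = \frac{1}{\left(-45\right) \left(-67\right) + 3706} = \frac{1}{3015 + 3706} = \frac{1}{6721}$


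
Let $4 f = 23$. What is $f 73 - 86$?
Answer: $\frac{1335}{4} \approx 333.75$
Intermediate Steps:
$f = \frac{23}{4}$ ($f = \frac{1}{4} \cdot 23 = \frac{23}{4} \approx 5.75$)
$f 73 - 86 = \frac{23}{4} \cdot 73 - 86 = \frac{1679}{4} - 86 = \frac{1335}{4}$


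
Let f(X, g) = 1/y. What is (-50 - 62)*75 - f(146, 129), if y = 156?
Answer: -1310401/156 ≈ -8400.0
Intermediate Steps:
f(X, g) = 1/156
(-50 - 62)*75 - f(146, 129) = (-50 - 62)*75 - 1*1/156 = -112*75 - 1/156 = -8400 - 1/156 = -1310401/156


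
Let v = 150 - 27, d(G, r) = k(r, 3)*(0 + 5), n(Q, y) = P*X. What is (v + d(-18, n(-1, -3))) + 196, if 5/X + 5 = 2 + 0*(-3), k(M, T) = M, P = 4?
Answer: 857/3 ≈ 285.67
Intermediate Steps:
X = -5/3 (X = 5/(-5 + (2 + 0*(-3))) = 5/(-5 + (2 + 0)) = 5/(-5 + 2) = 5/(-3) = 5*(-⅓) = -5/3 ≈ -1.6667)
n(Q, y) = -20/3 (n(Q, y) = 4*(-5/3) = -20/3)
d(G, r) = 5*r (d(G, r) = r*(0 + 5) = r*5 = 5*r)
v = 123
(v + d(-18, n(-1, -3))) + 196 = (123 + 5*(-20/3)) + 196 = (123 - 100/3) + 196 = 269/3 + 196 = 857/3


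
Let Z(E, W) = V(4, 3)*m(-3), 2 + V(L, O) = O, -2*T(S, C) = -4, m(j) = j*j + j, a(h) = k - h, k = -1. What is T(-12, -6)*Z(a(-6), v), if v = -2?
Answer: 12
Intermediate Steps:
a(h) = -1 - h
m(j) = j + j² (m(j) = j² + j = j + j²)
T(S, C) = 2 (T(S, C) = -½*(-4) = 2)
V(L, O) = -2 + O
Z(E, W) = 6 (Z(E, W) = (-2 + 3)*(-3*(1 - 3)) = 1*(-3*(-2)) = 1*6 = 6)
T(-12, -6)*Z(a(-6), v) = 2*6 = 12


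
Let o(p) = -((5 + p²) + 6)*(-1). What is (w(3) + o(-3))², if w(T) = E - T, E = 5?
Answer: 484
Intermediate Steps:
o(p) = 11 + p² (o(p) = -(11 + p²)*(-1) = (-11 - p²)*(-1) = 11 + p²)
w(T) = 5 - T
(w(3) + o(-3))² = ((5 - 1*3) + (11 + (-3)²))² = ((5 - 3) + (11 + 9))² = (2 + 20)² = 22² = 484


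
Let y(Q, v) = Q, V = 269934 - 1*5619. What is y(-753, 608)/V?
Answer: -251/88105 ≈ -0.0028489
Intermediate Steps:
V = 264315 (V = 269934 - 5619 = 264315)
y(-753, 608)/V = -753/264315 = -753*1/264315 = -251/88105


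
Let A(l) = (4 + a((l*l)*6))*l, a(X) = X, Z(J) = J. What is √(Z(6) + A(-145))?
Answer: 2*I*√4573081 ≈ 4277.0*I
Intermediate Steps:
A(l) = l*(4 + 6*l²) (A(l) = (4 + (l*l)*6)*l = (4 + l²*6)*l = (4 + 6*l²)*l = l*(4 + 6*l²))
√(Z(6) + A(-145)) = √(6 + (4*(-145) + 6*(-145)³)) = √(6 + (-580 + 6*(-3048625))) = √(6 + (-580 - 18291750)) = √(6 - 18292330) = √(-18292324) = 2*I*√4573081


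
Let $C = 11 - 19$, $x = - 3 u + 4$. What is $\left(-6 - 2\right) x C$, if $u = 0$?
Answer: $256$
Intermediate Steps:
$x = 4$ ($x = \left(-3\right) 0 + 4 = 0 + 4 = 4$)
$C = -8$
$\left(-6 - 2\right) x C = \left(-6 - 2\right) 4 \left(-8\right) = \left(-8\right) 4 \left(-8\right) = \left(-32\right) \left(-8\right) = 256$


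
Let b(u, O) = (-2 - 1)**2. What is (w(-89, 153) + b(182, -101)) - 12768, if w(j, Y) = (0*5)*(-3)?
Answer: -12759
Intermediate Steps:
w(j, Y) = 0 (w(j, Y) = 0*(-3) = 0)
b(u, O) = 9 (b(u, O) = (-3)**2 = 9)
(w(-89, 153) + b(182, -101)) - 12768 = (0 + 9) - 12768 = 9 - 12768 = -12759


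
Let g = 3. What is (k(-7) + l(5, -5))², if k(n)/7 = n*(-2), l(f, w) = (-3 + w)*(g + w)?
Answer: 12996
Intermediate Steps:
l(f, w) = (-3 + w)*(3 + w)
k(n) = -14*n (k(n) = 7*(n*(-2)) = 7*(-2*n) = -14*n)
(k(-7) + l(5, -5))² = (-14*(-7) + (-9 + (-5)²))² = (98 + (-9 + 25))² = (98 + 16)² = 114² = 12996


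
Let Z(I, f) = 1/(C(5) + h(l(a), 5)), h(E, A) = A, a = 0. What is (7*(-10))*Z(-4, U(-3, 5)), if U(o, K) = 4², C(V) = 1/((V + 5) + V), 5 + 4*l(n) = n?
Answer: -525/38 ≈ -13.816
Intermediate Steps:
l(n) = -5/4 + n/4
C(V) = 1/(5 + 2*V) (C(V) = 1/((5 + V) + V) = 1/(5 + 2*V))
U(o, K) = 16
Z(I, f) = 15/76 (Z(I, f) = 1/(1/(5 + 2*5) + 5) = 1/(1/(5 + 10) + 5) = 1/(1/15 + 5) = 1/(76/15) = 15/76)
(7*(-10))*Z(-4, U(-3, 5)) = (7*(-10))*(15/76) = -70*15/76 = -525/38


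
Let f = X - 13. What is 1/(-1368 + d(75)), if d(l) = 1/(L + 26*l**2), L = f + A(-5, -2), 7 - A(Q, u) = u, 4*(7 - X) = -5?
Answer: -585017/800303252 ≈ -0.00073099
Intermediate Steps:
X = 33/4 (X = 7 - 1/4*(-5) = 7 + 5/4 = 33/4 ≈ 8.2500)
A(Q, u) = 7 - u
f = -19/4 (f = 33/4 - 13 = -19/4 ≈ -4.7500)
L = 17/4 (L = -19/4 + (7 - 1*(-2)) = -19/4 + (7 + 2) = -19/4 + 9 = 17/4 ≈ 4.2500)
d(l) = 1/(17/4 + 26*l**2)
1/(-1368 + d(75)) = 1/(-1368 + 4/(17 + 104*75**2)) = 1/(-1368 + 4/(17 + 104*5625)) = 1/(-1368 + 4/(17 + 585000)) = 1/(-1368 + 4/585017) = 1/(-800303252/585017) = -585017/800303252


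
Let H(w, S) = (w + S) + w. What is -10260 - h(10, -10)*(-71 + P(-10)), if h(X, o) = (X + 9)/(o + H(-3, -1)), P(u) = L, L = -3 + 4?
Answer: -175750/17 ≈ -10338.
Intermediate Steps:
L = 1
P(u) = 1
H(w, S) = S + 2*w (H(w, S) = (S + w) + w = S + 2*w)
h(X, o) = (9 + X)/(-7 + o) (h(X, o) = (X + 9)/(o + (-1 + 2*(-3))) = (9 + X)/(o + (-1 - 6)) = (9 + X)/(o - 7) = (9 + X)/(-7 + o))
-10260 - h(10, -10)*(-71 + P(-10)) = -10260 - (9 + 10)/(-7 - 10)*(-71 + 1) = -10260 - 19/(-17)*(-70) = -10260 - (-1/17*19)*(-70) = -10260 - (-19)*(-70)/17 = -10260 - 1*1330/17 = -10260 - 1330/17 = -175750/17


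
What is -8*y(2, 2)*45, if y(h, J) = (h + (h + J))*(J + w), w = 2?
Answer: -8640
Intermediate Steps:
y(h, J) = (2 + J)*(J + 2*h) (y(h, J) = (h + (h + J))*(J + 2) = (h + (J + h))*(2 + J) = (J + 2*h)*(2 + J) = (2 + J)*(J + 2*h))
-8*y(2, 2)*45 = -8*(2**2 + 2*2 + 4*2 + 2*2*2)*45 = -8*(4 + 4 + 8 + 8)*45 = -8*24*45 = -192*45 = -8640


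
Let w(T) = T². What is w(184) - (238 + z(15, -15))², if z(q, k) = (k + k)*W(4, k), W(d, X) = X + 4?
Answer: -288768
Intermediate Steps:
W(d, X) = 4 + X
z(q, k) = 2*k*(4 + k) (z(q, k) = (k + k)*(4 + k) = (2*k)*(4 + k) = 2*k*(4 + k))
w(184) - (238 + z(15, -15))² = 184² - (238 + 2*(-15)*(4 - 15))² = 33856 - (238 + 2*(-15)*(-11))² = 33856 - (238 + 330)² = 33856 - 1*568² = 33856 - 1*322624 = 33856 - 322624 = -288768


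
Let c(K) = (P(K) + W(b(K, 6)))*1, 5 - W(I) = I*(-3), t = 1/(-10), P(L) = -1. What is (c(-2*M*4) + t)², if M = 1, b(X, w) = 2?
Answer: 9801/100 ≈ 98.010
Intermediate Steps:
t = -⅒ ≈ -0.10000
W(I) = 5 + 3*I (W(I) = 5 - I*(-3) = 5 - (-3)*I = 5 + 3*I)
c(K) = 10 (c(K) = (-1 + (5 + 3*2))*1 = (-1 + (5 + 6))*1 = (-1 + 11)*1 = 10*1 = 10)
(c(-2*M*4) + t)² = (10 - ⅒)² = (99/10)² = 9801/100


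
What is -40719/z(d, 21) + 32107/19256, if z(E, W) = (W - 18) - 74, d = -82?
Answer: 786364661/1367176 ≈ 575.17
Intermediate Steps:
z(E, W) = -92 + W (z(E, W) = (-18 + W) - 74 = -92 + W)
-40719/z(d, 21) + 32107/19256 = -40719/(-92 + 21) + 32107/19256 = -40719/(-71) + 32107*(1/19256) = -40719*(-1/71) + 32107/19256 = 40719/71 + 32107/19256 = 786364661/1367176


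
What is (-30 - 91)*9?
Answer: -1089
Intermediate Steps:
(-30 - 91)*9 = -121*9 = -1089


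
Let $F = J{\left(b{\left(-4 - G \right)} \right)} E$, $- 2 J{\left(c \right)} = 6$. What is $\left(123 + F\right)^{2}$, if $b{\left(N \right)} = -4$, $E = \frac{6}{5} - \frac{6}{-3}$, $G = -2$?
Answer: $\frac{321489}{25} \approx 12860.0$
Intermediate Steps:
$E = \frac{16}{5}$ ($E = 6 \cdot \frac{1}{5} - -2 = \frac{6}{5} + 2 = \frac{16}{5} \approx 3.2$)
$J{\left(c \right)} = -3$ ($J{\left(c \right)} = \left(- \frac{1}{2}\right) 6 = -3$)
$F = - \frac{48}{5}$ ($F = \left(-3\right) \frac{16}{5} = - \frac{48}{5} \approx -9.6$)
$\left(123 + F\right)^{2} = \left(123 - \frac{48}{5}\right)^{2} = \left(\frac{567}{5}\right)^{2} = \frac{321489}{25}$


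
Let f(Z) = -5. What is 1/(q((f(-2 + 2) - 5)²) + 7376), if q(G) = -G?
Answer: 1/7276 ≈ 0.00013744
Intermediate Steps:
1/(q((f(-2 + 2) - 5)²) + 7376) = 1/(-(-5 - 5)² + 7376) = 1/(-1*(-10)² + 7376) = 1/(-1*100 + 7376) = 1/(-100 + 7376) = 1/7276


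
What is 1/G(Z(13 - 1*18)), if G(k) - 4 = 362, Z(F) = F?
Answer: 1/366 ≈ 0.0027322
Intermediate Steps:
G(k) = 366 (G(k) = 4 + 362 = 366)
1/G(Z(13 - 1*18)) = 1/366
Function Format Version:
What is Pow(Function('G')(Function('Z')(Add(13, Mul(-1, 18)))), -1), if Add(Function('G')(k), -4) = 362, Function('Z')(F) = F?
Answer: Rational(1, 366) ≈ 0.0027322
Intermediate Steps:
Function('G')(k) = 366 (Function('G')(k) = Add(4, 362) = 366)
Pow(Function('G')(Function('Z')(Add(13, Mul(-1, 18)))), -1) = Pow(366, -1) = Rational(1, 366)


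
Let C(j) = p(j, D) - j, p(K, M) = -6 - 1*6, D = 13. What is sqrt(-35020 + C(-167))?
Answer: I*sqrt(34865) ≈ 186.72*I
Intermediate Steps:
p(K, M) = -12 (p(K, M) = -6 - 6 = -12)
C(j) = -12 - j
sqrt(-35020 + C(-167)) = sqrt(-35020 + (-12 - 1*(-167))) = sqrt(-35020 + (-12 + 167)) = sqrt(-35020 + 155) = sqrt(-34865) = I*sqrt(34865)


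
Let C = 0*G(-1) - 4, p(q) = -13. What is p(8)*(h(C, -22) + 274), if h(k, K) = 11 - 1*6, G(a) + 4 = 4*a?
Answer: -3627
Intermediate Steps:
G(a) = -4 + 4*a
C = -4 (C = 0*(-4 + 4*(-1)) - 4 = 0*(-4 - 4) - 4 = 0*(-8) - 4 = 0 - 4 = -4)
h(k, K) = 5 (h(k, K) = 11 - 6 = 5)
p(8)*(h(C, -22) + 274) = -13*(5 + 274) = -13*279 = -3627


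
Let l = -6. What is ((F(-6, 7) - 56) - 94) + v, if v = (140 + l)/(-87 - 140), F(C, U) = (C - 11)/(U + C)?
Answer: -38043/227 ≈ -167.59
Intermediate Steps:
F(C, U) = (-11 + C)/(C + U)
v = -134/227 (v = (140 - 6)/(-87 - 140) = 134/(-227) = 134*(-1/227) = -134/227 ≈ -0.59031)
((F(-6, 7) - 56) - 94) + v = (((-11 - 6)/(-6 + 7) - 56) - 94) - 134/227 = ((-17/1 - 56) - 94) - 134/227 = ((1*(-17) - 56) - 94) - 134/227 = ((-17 - 56) - 94) - 134/227 = (-73 - 94) - 134/227 = -167 - 134/227 = -38043/227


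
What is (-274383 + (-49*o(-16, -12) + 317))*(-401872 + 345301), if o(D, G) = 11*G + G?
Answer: 15105022710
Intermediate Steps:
o(D, G) = 12*G
(-274383 + (-49*o(-16, -12) + 317))*(-401872 + 345301) = (-274383 + (-588*(-12) + 317))*(-401872 + 345301) = (-274383 + (-49*(-144) + 317))*(-56571) = (-274383 + (7056 + 317))*(-56571) = (-274383 + 7373)*(-56571) = -267010*(-56571) = 15105022710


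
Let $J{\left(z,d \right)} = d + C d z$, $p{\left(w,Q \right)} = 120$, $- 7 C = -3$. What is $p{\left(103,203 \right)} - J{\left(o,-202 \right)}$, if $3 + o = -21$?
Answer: $- \frac{12290}{7} \approx -1755.7$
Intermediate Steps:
$C = \frac{3}{7}$ ($C = \left(- \frac{1}{7}\right) \left(-3\right) = \frac{3}{7} \approx 0.42857$)
$o = -24$ ($o = -3 - 21 = -24$)
$J{\left(z,d \right)} = d + \frac{3 d z}{7}$ ($J{\left(z,d \right)} = d + \frac{3 d}{7} z = d + \frac{3 d z}{7}$)
$p{\left(103,203 \right)} - J{\left(o,-202 \right)} = 120 - \frac{1}{7} \left(-202\right) \left(7 + 3 \left(-24\right)\right) = 120 - \frac{1}{7} \left(-202\right) \left(7 - 72\right) = 120 - \frac{1}{7} \left(-202\right) \left(-65\right) = 120 - \frac{13130}{7} = - \frac{12290}{7}$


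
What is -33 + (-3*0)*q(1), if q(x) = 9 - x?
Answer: -33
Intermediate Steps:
-33 + (-3*0)*q(1) = -33 + (-3*0)*(9 - 1*1) = -33 + 0*(9 - 1) = -33 + 0*8 = -33 + 0 = -33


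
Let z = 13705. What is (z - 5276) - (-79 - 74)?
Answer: 8582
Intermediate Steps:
(z - 5276) - (-79 - 74) = (13705 - 5276) - (-79 - 74) = 8429 - 1*(-153) = 8429 + 153 = 8582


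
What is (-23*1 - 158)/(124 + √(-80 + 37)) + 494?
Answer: 7594542/15419 + 181*I*√43/15419 ≈ 492.54 + 0.076976*I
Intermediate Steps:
(-23*1 - 158)/(124 + √(-80 + 37)) + 494 = (-23 - 158)/(124 + √(-43)) + 494 = -181/(124 + I*√43) + 494 = 494 - 181/(124 + I*√43)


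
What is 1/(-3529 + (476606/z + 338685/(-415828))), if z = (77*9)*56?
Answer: -72042201/253410845042 ≈ -0.00028429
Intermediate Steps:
z = 38808 (z = 693*56 = 38808)
1/(-3529 + (476606/z + 338685/(-415828))) = 1/(-3529 + (476606/38808 + 338685/(-415828))) = 1/(-3529 + (476606*(1/38808) + 338685*(-1/415828))) = 1/(-3529 + (238303/19404 - 338685/415828)) = 1/(-3529 + 826082287/72042201) = 1/(-253410845042/72042201) = -72042201/253410845042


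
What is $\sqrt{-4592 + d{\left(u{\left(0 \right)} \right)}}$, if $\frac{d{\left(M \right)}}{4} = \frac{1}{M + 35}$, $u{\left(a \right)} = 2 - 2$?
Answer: $\frac{2 i \sqrt{1406265}}{35} \approx 67.763 i$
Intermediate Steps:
$u{\left(a \right)} = 0$
$d{\left(M \right)} = \frac{4}{35 + M}$ ($d{\left(M \right)} = \frac{4}{M + 35} = \frac{4}{35 + M}$)
$\sqrt{-4592 + d{\left(u{\left(0 \right)} \right)}} = \sqrt{-4592 + \frac{4}{35 + 0}} = \sqrt{-4592 + \frac{4}{35}} = \sqrt{- \frac{160716}{35}} = \frac{2 i \sqrt{1406265}}{35}$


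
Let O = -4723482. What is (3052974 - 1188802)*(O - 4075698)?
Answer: -16403184978960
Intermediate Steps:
(3052974 - 1188802)*(O - 4075698) = (3052974 - 1188802)*(-4723482 - 4075698) = 1864172*(-8799180) = -16403184978960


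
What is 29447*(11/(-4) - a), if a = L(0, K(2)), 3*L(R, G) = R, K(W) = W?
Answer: -323917/4 ≈ -80979.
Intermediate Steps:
L(R, G) = R/3
a = 0 (a = (⅓)*0 = 0)
29447*(11/(-4) - a) = 29447*(11/(-4) - 1*0) = 29447*(11*(-¼) + 0) = 29447*(-11/4 + 0) = 29447*(-11/4) = -323917/4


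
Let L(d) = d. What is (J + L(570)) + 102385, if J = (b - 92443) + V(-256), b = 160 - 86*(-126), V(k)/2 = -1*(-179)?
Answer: 21866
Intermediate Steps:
V(k) = 358 (V(k) = 2*(-1*(-179)) = 2*179 = 358)
b = 10996 (b = 160 + 10836 = 10996)
J = -81089 (J = (10996 - 92443) + 358 = -81447 + 358 = -81089)
(J + L(570)) + 102385 = (-81089 + 570) + 102385 = -80519 + 102385 = 21866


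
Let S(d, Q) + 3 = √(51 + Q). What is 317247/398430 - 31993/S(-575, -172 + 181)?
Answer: -4247192597/2257770 - 63986*√15/51 ≈ -6740.3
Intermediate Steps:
S(d, Q) = -3 + √(51 + Q)
317247/398430 - 31993/S(-575, -172 + 181) = 317247/398430 - 31993/(-3 + √(51 + (-172 + 181))) = 317247*(1/398430) - 31993/(-3 + √(51 + 9)) = 105749/132810 - 31993/(-3 + √60) = 105749/132810 - 31993/(-3 + 2*√15)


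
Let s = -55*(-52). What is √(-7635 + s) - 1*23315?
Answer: -23315 + 5*I*√191 ≈ -23315.0 + 69.101*I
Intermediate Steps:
s = 2860
√(-7635 + s) - 1*23315 = √(-7635 + 2860) - 1*23315 = √(-4775) - 23315 = 5*I*√191 - 23315 = -23315 + 5*I*√191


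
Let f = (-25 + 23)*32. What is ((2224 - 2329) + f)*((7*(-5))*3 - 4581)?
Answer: 791934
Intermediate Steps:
f = -64 (f = -2*32 = -64)
((2224 - 2329) + f)*((7*(-5))*3 - 4581) = ((2224 - 2329) - 64)*((7*(-5))*3 - 4581) = (-105 - 64)*(-35*3 - 4581) = -169*(-105 - 4581) = -169*(-4686) = 791934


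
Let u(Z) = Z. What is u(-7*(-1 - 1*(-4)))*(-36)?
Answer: 756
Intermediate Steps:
u(-7*(-1 - 1*(-4)))*(-36) = -7*(-1 - 1*(-4))*(-36) = -7*(-1 + 4)*(-36) = -7*3*(-36) = -21*(-36) = 756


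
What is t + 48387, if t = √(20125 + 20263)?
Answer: 48387 + 2*√10097 ≈ 48588.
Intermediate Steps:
t = 2*√10097 (t = √40388 = 2*√10097 ≈ 200.97)
t + 48387 = 2*√10097 + 48387 = 48387 + 2*√10097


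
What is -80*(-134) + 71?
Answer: 10791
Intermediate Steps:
-80*(-134) + 71 = 10720 + 71 = 10791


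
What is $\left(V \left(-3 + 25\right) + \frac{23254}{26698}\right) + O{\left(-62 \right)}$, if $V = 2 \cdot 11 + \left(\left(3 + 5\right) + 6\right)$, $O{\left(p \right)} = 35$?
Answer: $\frac{1578750}{1907} \approx 827.87$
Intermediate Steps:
$V = 36$ ($V = 22 + \left(8 + 6\right) = 22 + 14 = 36$)
$\left(V \left(-3 + 25\right) + \frac{23254}{26698}\right) + O{\left(-62 \right)} = \left(36 \left(-3 + 25\right) + \frac{23254}{26698}\right) + 35 = \left(36 \cdot 22 + 23254 \cdot \frac{1}{26698}\right) + 35 = \left(792 + \frac{1661}{1907}\right) + 35 = \frac{1512005}{1907} + 35 = \frac{1578750}{1907}$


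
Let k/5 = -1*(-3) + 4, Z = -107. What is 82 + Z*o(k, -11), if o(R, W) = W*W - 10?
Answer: -11795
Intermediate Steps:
k = 35 (k = 5*(-1*(-3) + 4) = 5*(3 + 4) = 5*7 = 35)
o(R, W) = -10 + W**2 (o(R, W) = W**2 - 10 = -10 + W**2)
82 + Z*o(k, -11) = 82 - 107*(-10 + (-11)**2) = 82 - 107*(-10 + 121) = 82 - 107*111 = 82 - 11877 = -11795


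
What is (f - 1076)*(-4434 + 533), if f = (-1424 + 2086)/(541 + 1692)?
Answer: 9370381446/2233 ≈ 4.1963e+6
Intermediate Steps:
f = 662/2233 ≈ 0.29646
(f - 1076)*(-4434 + 533) = (662/2233 - 1076)*(-4434 + 533) = -2402046/2233*(-3901) = 9370381446/2233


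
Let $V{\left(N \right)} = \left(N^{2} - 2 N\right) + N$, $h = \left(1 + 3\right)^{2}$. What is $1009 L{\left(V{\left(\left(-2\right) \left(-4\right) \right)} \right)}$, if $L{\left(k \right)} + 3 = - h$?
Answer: $-19171$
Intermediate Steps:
$h = 16$ ($h = 4^{2} = 16$)
$V{\left(N \right)} = N^{2} - N$
$L{\left(k \right)} = -19$ ($L{\left(k \right)} = -3 - 16 = -19$)
$1009 L{\left(V{\left(\left(-2\right) \left(-4\right) \right)} \right)} = 1009 \left(-19\right) = -19171$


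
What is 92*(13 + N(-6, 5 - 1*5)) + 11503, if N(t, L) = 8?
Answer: 13435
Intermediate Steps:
92*(13 + N(-6, 5 - 1*5)) + 11503 = 92*(13 + 8) + 11503 = 92*21 + 11503 = 1932 + 11503 = 13435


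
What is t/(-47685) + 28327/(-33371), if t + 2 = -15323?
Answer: -759604/1440087 ≈ -0.52747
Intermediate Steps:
t = -15325 (t = -2 - 15323 = -15325)
t/(-47685) + 28327/(-33371) = -15325/(-47685) + 28327/(-33371) = -15325*(-1/47685) + 28327*(-1/33371) = 3065/9537 - 2179/2567 = -759604/1440087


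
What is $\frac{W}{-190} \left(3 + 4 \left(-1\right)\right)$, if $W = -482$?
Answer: $- \frac{241}{95} \approx -2.5368$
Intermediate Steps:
$\frac{W}{-190} \left(3 + 4 \left(-1\right)\right) = - \frac{482}{-190} \left(3 + 4 \left(-1\right)\right) = \left(-482\right) \left(- \frac{1}{190}\right) \left(3 - 4\right) = \frac{241}{95} \left(-1\right) = - \frac{241}{95}$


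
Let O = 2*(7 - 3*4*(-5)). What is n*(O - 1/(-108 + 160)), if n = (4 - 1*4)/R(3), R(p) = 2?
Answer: 0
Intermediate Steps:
n = 0 (n = (4 - 1*4)/2 = (4 - 4)*(½) = 0*(½) = 0)
O = 134 (O = 2*(7 - 12*(-5)) = 2*(7 + 60) = 2*67 = 134)
n*(O - 1/(-108 + 160)) = 0*(134 - 1/(-108 + 160)) = 0*(134 - 1/52) = 0*(6967/52) = 0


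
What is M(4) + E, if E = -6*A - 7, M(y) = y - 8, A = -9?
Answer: 43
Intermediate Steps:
M(y) = -8 + y
E = 47 (E = -6*(-9) - 7 = 54 - 7 = 47)
M(4) + E = (-8 + 4) + 47 = -4 + 47 = 43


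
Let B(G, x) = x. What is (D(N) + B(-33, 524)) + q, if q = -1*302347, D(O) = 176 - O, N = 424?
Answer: -302071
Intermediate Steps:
q = -302347
(D(N) + B(-33, 524)) + q = ((176 - 1*424) + 524) - 302347 = ((176 - 424) + 524) - 302347 = (-248 + 524) - 302347 = 276 - 302347 = -302071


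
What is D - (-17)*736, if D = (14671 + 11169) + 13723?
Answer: 52075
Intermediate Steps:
D = 39563 (D = 25840 + 13723 = 39563)
D - (-17)*736 = 39563 - (-17)*736 = 39563 - 1*(-12512) = 39563 + 12512 = 52075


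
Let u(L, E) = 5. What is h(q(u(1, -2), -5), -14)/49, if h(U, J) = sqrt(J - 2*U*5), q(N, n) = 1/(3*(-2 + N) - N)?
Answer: I*sqrt(66)/98 ≈ 0.082898*I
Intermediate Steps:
q(N, n) = 1/(-6 + 2*N) (q(N, n) = 1/((-6 + 3*N) - N) = 1/(-6 + 2*N))
h(U, J) = sqrt(J - 10*U)
h(q(u(1, -2), -5), -14)/49 = sqrt(-14 - 5/(-3 + 5))/49 = sqrt(-14 - 5/2)/49 = sqrt(-33/2)/49 = (I*sqrt(66)/2)/49 = I*sqrt(66)/98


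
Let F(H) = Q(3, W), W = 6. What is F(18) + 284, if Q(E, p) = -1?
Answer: 283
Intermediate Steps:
F(H) = -1
F(18) + 284 = -1 + 284 = 283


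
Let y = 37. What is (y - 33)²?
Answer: 16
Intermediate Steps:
(y - 33)² = (37 - 33)² = 4² = 16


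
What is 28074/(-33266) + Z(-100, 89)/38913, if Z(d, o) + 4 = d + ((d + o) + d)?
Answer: -549797876/647239929 ≈ -0.84945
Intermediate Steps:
Z(d, o) = -4 + o + 3*d (Z(d, o) = -4 + (d + ((d + o) + d)) = -4 + (d + (o + 2*d)) = -4 + (o + 3*d) = -4 + o + 3*d)
28074/(-33266) + Z(-100, 89)/38913 = 28074/(-33266) + (-4 + 89 + 3*(-100))/38913 = 28074*(-1/33266) + (-4 + 89 - 300)*(1/38913) = -14037/16633 - 215*1/38913 = -14037/16633 - 215/38913 = -549797876/647239929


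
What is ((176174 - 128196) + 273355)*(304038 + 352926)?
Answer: 211104213012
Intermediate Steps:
((176174 - 128196) + 273355)*(304038 + 352926) = (47978 + 273355)*656964 = 321333*656964 = 211104213012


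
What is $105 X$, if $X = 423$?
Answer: $44415$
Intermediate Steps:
$105 X = 105 \cdot 423 = 44415$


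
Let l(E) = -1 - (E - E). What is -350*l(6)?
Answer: 350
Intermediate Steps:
l(E) = -1 (l(E) = -1 - 1*0 = -1 + 0 = -1)
-350*l(6) = -350*(-1) = 350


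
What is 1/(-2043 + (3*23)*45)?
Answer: 1/1062 ≈ 0.00094162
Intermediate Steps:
1/(-2043 + (3*23)*45) = 1/(-2043 + 69*45) = 1/(-2043 + 3105) = 1/1062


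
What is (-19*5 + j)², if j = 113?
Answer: 324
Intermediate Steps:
(-19*5 + j)² = (-19*5 + 113)² = (-95 + 113)² = 18² = 324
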